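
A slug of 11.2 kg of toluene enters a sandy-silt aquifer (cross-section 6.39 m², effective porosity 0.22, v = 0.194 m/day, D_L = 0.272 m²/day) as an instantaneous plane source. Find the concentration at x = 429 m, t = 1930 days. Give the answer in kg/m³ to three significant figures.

For an instantaneous plane source, C(x,t) = M/(n_e·A·√(4πDt)) · exp(−(x−vt)²/(4Dt)), with n_e·A the pore (flow) area.
Plume center vt = 0.194 × 1930 = 374.42 m, so the well at 429 m is 54.58 m downgradient of the peak.
√(4πDt) = 81.22 m, giving peak height M/(n_e·A·√(4πDt)) = 11.2/(0.22 × 6.39 × 81.22) = 0.09809 kg/m³.
(x−vt)²/(4Dt) = (54.58)²/(4 × 0.272 × 1930) = 1.419; exp(−1.419) = 0.2420.
C = 0.09809 × 0.2420 = 0.0237 kg/m³.

0.0237 kg/m³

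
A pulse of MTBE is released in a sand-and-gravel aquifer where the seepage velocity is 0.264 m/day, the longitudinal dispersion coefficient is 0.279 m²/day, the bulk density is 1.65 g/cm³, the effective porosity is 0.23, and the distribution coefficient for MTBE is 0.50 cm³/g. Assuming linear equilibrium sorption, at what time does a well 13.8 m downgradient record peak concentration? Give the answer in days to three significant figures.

Retardation factor R = 1 + ρ_b·K_d/n = 1 + 1.65 × 0.50/0.23 = 4.587.
Sorption retards both mechanisms: v_R = v/R = 0.05755 m/day, D_R = D/R = 0.06082 m²/day.
Peak time from v_R²t² + 2D_R t − x² = 0: t = (√(D_R² + v_R²x²) − D_R)/v_R².
√(D_R² + v_R²x²) = √(0.06082² + 0.05755² × 13.8²) = 0.7965; v_R² = 0.003312.
t = (0.7965 − 0.06082)/0.003312 = 222 days.

222 days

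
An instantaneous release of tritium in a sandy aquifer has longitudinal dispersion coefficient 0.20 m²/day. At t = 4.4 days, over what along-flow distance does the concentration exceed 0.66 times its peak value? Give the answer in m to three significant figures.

2.42 m

The plume is Gaussian with σ = √(2Dt) = √(2 × 0.20 × 4.4) = 1.327 m.
C/C_peak = exp(−Δx²/(2σ²)) = 0.66 ⇒ Δx = σ·√(−2 ln 0.66) = 1.327 × 0.9116 = 1.210 m.
Width = 2Δx = 2.42 m.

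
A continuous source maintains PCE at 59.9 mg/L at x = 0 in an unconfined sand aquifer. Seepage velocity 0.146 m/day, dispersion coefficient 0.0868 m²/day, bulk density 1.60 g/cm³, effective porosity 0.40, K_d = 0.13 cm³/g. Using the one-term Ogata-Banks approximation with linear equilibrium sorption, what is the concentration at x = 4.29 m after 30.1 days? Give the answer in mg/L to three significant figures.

13.5 mg/L

Retardation factor R = 1 + ρ_b·K_d/n = 1 + 1.60 × 0.13/0.40 = 1.520.
Sorption retards both mechanisms: v_R = v/R = 0.09605 m/day, D_R = D/R = 0.05711 m²/day.
v_R·t = 0.09605 × 30.1 = 2.891105 m; 2√(D_R t) = 2.622 m; argument = (4.29 − 2.891105)/2.622 = 0.5335.
C = C₀ × ½·erfc(0.5335) = 59.9 × 0.2253 = 13.5 mg/L.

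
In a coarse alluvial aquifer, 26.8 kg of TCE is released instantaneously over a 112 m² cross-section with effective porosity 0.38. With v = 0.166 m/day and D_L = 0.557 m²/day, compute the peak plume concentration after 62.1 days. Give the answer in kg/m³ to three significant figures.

0.0302 kg/m³

The peak of an instantaneous 1D plume sits at x = vt; there the Gaussian factor is 1 and C_max = M/(n_e·A·√(4πDt)), where n_e·A is the pore area the mass is dissolved in.
√(4πDt) = √(4π × 0.557 × 62.1) = 20.85 m, so C_max = 26.8/(0.38 × 112 × 20.85) = 0.0302 kg/m³.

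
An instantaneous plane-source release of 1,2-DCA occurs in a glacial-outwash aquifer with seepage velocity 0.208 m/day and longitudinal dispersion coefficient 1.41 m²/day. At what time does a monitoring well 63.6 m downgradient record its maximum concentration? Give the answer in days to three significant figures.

275 days

For the 1D instantaneous-source solution, setting ∂C/∂t = 0 at fixed x gives v²t² + 2Dt − x² = 0, so t = (√(D² + v²x²) − D)/v².
√(D² + v²x²) = √(1.41² + 0.208² × 63.6²) = 13.30; v² = 0.043264.
t = (13.30 − 1.41)/0.043264 = 275 days (vs. the pure-advection estimate x/v = 306 d).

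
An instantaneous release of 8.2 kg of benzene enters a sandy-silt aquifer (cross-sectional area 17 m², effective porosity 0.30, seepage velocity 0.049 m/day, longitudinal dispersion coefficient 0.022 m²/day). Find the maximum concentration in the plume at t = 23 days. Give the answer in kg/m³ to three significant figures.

0.638 kg/m³

The peak of an instantaneous 1D plume sits at x = vt; there the Gaussian factor is 1 and C_max = M/(n_e·A·√(4πDt)), where n_e·A is the pore area the mass is dissolved in.
√(4πDt) = √(4π × 0.022 × 23) = 2.522 m, so C_max = 8.2/(0.30 × 17 × 2.522) = 0.638 kg/m³.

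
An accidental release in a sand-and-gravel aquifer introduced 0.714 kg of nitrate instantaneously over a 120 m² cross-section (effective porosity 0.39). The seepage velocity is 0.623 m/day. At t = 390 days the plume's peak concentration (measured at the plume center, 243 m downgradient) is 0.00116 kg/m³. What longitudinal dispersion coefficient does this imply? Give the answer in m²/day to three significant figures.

At the plume center C_max = M/(n_e·A·√(4πDt)), so D = M²/(4πt·(n_e·A·C_max)²).
n_e·A·C_max = 0.39 × 120 × 0.00116 = 0.05429 kg/m.
D = 0.714²/(4π × 390 × 0.05429²) = 0.0353 m²/day.

0.0353 m²/day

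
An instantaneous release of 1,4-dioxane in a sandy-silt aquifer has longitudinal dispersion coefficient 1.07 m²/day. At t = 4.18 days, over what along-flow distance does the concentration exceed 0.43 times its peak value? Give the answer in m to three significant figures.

7.77 m

The plume is Gaussian with σ = √(2Dt) = √(2 × 1.07 × 4.18) = 2.991 m.
C/C_peak = exp(−Δx²/(2σ²)) = 0.43 ⇒ Δx = σ·√(−2 ln 0.43) = 2.991 × 1.299 = 3.885 m.
Width = 2Δx = 7.77 m.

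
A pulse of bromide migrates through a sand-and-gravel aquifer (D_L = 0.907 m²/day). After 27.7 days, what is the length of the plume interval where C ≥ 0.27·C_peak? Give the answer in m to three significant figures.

22.9 m

The plume is Gaussian with σ = √(2Dt) = √(2 × 0.907 × 27.7) = 7.089 m.
C/C_peak = exp(−Δx²/(2σ²)) = 0.27 ⇒ Δx = σ·√(−2 ln 0.27) = 7.089 × 1.618 = 11.47 m.
Width = 2Δx = 22.9 m.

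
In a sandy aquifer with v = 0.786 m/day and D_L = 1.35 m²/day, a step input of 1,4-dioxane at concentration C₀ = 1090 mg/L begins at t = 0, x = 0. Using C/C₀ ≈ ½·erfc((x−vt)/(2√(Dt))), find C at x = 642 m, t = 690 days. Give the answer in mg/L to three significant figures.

For a continuous step input, C/C₀ ≈ ½·erfc((x−vt)/(2√(Dt))).
vt = 0.786 × 690 = 542.34 m and 2√(Dt) = 2√(1.35 × 690) = 61.04 m.
Argument (x−vt)/(2√(Dt)) = (642 − 542.34)/61.04 = 1.633; ½·erfc(1.633) = 0.01046.
C = 1090 × 0.01046 = 11.4 mg/L.

11.4 mg/L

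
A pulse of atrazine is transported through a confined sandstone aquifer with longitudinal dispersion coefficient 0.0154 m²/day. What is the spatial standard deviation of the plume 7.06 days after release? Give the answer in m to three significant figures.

Dispersive spreading gives a Gaussian with σ² = 2Dt; advection only shifts the center.
σ = √(2 × 0.0154 × 7.06) = 0.466 m.

0.466 m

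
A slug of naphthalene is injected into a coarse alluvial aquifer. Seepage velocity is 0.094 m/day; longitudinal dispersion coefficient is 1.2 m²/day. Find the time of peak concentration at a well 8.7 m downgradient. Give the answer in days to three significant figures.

28.5 days

For the 1D instantaneous-source solution, setting ∂C/∂t = 0 at fixed x gives v²t² + 2Dt − x² = 0, so t = (√(D² + v²x²) − D)/v².
√(D² + v²x²) = √(1.2² + 0.094² × 8.7²) = 1.452; v² = 0.008836.
t = (1.452 − 1.2)/0.008836 = 28.5 days (vs. the pure-advection estimate x/v = 92.6 d).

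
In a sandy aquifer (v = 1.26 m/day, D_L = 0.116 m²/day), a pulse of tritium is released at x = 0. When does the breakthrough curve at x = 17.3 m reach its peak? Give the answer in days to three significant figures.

For the 1D instantaneous-source solution, setting ∂C/∂t = 0 at fixed x gives v²t² + 2Dt − x² = 0, so t = (√(D² + v²x²) − D)/v².
√(D² + v²x²) = √(0.116² + 1.26² × 17.3²) = 21.80; v² = 1.5876.
t = (21.80 − 0.116)/1.5876 = 13.7 days (vs. the pure-advection estimate x/v = 13.7 d).

13.7 days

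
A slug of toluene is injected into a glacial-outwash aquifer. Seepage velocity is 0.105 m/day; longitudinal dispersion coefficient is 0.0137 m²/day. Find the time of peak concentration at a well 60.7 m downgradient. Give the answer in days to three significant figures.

For the 1D instantaneous-source solution, setting ∂C/∂t = 0 at fixed x gives v²t² + 2Dt − x² = 0, so t = (√(D² + v²x²) − D)/v².
√(D² + v²x²) = √(0.0137² + 0.105² × 60.7²) = 6.374; v² = 0.011025.
t = (6.374 − 0.0137)/0.011025 = 577 days (vs. the pure-advection estimate x/v = 578 d).

577 days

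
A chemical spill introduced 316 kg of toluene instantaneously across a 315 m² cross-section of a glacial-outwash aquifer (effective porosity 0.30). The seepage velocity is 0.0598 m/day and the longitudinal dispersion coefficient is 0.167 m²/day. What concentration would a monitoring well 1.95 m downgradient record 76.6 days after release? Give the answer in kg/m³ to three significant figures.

For an instantaneous plane source, C(x,t) = M/(n_e·A·√(4πDt)) · exp(−(x−vt)²/(4Dt)), with n_e·A the pore (flow) area.
Plume center vt = 0.0598 × 76.6 = 4.58068 m, so the well at 1.95 m is 2.63068 m upgradient of the peak.
√(4πDt) = 12.68 m, giving peak height M/(n_e·A·√(4πDt)) = 316/(0.30 × 315 × 12.68) = 0.2637 kg/m³.
(x−vt)²/(4Dt) = (-2.63068)²/(4 × 0.167 × 76.6) = 0.1352; exp(−0.1352) = 0.8735.
C = 0.2637 × 0.8735 = 0.230 kg/m³.

0.230 kg/m³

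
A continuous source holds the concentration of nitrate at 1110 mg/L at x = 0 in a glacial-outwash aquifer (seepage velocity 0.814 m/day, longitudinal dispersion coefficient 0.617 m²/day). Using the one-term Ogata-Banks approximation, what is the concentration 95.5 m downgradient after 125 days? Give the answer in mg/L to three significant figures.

For a continuous step input, C/C₀ ≈ ½·erfc((x−vt)/(2√(Dt))).
vt = 0.814 × 125 = 101.75 m and 2√(Dt) = 2√(0.617 × 125) = 17.56 m.
Argument (x−vt)/(2√(Dt)) = (95.5 − 101.75)/17.56 = -0.3559; ½·erfc(-0.3559) = 0.6926.
C = 1110 × 0.6926 = 769 mg/L.

769 mg/L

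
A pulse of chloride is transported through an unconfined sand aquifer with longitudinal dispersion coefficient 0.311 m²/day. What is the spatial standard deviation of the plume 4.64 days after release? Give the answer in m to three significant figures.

Dispersive spreading gives a Gaussian with σ² = 2Dt; advection only shifts the center.
σ = √(2 × 0.311 × 4.64) = 1.70 m.

1.70 m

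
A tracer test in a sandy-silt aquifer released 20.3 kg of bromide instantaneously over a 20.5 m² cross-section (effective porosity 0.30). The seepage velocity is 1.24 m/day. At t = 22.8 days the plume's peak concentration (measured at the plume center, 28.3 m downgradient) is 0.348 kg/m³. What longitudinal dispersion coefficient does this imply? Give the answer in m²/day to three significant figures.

At the plume center C_max = M/(n_e·A·√(4πDt)), so D = M²/(4πt·(n_e·A·C_max)²).
n_e·A·C_max = 0.30 × 20.5 × 0.348 = 2.140 kg/m.
D = 20.3²/(4π × 22.8 × 2.140²) = 0.314 m²/day.

0.314 m²/day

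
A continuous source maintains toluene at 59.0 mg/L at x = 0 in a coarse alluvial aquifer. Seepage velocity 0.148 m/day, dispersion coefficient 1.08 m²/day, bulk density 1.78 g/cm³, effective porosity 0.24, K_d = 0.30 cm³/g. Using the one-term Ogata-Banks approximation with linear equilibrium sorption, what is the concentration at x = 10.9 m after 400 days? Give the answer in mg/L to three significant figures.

Retardation factor R = 1 + ρ_b·K_d/n = 1 + 1.78 × 0.30/0.24 = 3.225.
Sorption retards both mechanisms: v_R = v/R = 0.04589 m/day, D_R = D/R = 0.3349 m²/day.
v_R·t = 0.04589 × 400 = 18.356 m; 2√(D_R t) = 23.15 m; argument = (10.9 − 18.356)/23.15 = -0.3221.
C = C₀ × ½·erfc(-0.3221) = 59.0 × 0.6756 = 39.9 mg/L.

39.9 mg/L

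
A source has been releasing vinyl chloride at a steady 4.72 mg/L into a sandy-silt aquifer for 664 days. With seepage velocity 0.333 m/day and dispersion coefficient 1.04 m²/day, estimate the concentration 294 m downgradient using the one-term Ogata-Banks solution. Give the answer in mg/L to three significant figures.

For a continuous step input, C/C₀ ≈ ½·erfc((x−vt)/(2√(Dt))).
vt = 0.333 × 664 = 221.112 m and 2√(Dt) = 2√(1.04 × 664) = 52.56 m.
Argument (x−vt)/(2√(Dt)) = (294 − 221.112)/52.56 = 1.387; ½·erfc(1.387) = 0.02491.
C = 4.72 × 0.02491 = 0.118 mg/L.

0.118 mg/L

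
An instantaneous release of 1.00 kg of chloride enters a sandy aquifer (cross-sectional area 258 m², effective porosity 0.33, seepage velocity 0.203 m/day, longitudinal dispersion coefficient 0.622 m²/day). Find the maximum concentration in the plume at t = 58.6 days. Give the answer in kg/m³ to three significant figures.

0.000549 kg/m³

The peak of an instantaneous 1D plume sits at x = vt; there the Gaussian factor is 1 and C_max = M/(n_e·A·√(4πDt)), where n_e·A is the pore area the mass is dissolved in.
√(4πDt) = √(4π × 0.622 × 58.6) = 21.40 m, so C_max = 1.00/(0.33 × 258 × 21.40) = 0.000549 kg/m³.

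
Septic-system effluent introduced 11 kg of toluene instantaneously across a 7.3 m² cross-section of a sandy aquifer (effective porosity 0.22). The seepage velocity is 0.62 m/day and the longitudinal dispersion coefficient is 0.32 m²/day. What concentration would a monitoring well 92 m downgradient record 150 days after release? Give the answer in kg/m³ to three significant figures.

0.277 kg/m³

For an instantaneous plane source, C(x,t) = M/(n_e·A·√(4πDt)) · exp(−(x−vt)²/(4Dt)), with n_e·A the pore (flow) area.
Plume center vt = 0.62 × 150 = 93 m, so the well at 92 m is 1 m upgradient of the peak.
√(4πDt) = 24.56 m, giving peak height M/(n_e·A·√(4πDt)) = 11/(0.22 × 7.3 × 24.56) = 0.2789 kg/m³.
(x−vt)²/(4Dt) = (-1)²/(4 × 0.32 × 150) = 0.005208; exp(−0.005208) = 0.9948.
C = 0.2789 × 0.9948 = 0.277 kg/m³.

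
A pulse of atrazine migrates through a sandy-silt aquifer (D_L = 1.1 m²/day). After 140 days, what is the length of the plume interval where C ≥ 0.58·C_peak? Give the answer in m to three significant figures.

The plume is Gaussian with σ = √(2Dt) = √(2 × 1.1 × 140) = 17.55 m.
C/C_peak = exp(−Δx²/(2σ²)) = 0.58 ⇒ Δx = σ·√(−2 ln 0.58) = 17.55 × 1.044 = 18.32 m.
Width = 2Δx = 36.6 m.

36.6 m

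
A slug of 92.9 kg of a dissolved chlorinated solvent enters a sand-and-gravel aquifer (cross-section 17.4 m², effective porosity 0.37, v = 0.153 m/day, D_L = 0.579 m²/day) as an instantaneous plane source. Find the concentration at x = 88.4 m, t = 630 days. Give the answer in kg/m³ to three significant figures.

0.204 kg/m³

For an instantaneous plane source, C(x,t) = M/(n_e·A·√(4πDt)) · exp(−(x−vt)²/(4Dt)), with n_e·A the pore (flow) area.
Plume center vt = 0.153 × 630 = 96.39 m, so the well at 88.4 m is 7.99 m upgradient of the peak.
√(4πDt) = 67.70 m, giving peak height M/(n_e·A·√(4πDt)) = 92.9/(0.37 × 17.4 × 67.70) = 0.2131 kg/m³.
(x−vt)²/(4Dt) = (-7.99)²/(4 × 0.579 × 630) = 0.04375; exp(−0.04375) = 0.9572.
C = 0.2131 × 0.9572 = 0.204 kg/m³.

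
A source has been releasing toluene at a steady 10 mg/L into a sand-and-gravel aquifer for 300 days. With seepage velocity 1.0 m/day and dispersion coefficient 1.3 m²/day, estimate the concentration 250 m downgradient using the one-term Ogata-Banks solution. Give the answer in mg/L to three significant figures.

For a continuous step input, C/C₀ ≈ ½·erfc((x−vt)/(2√(Dt))).
vt = 1.0 × 300 = 300 m and 2√(Dt) = 2√(1.3 × 300) = 39.50 m.
Argument (x−vt)/(2√(Dt)) = (250 − 300)/39.50 = -1.266; ½·erfc(-1.266) = 0.9633.
C = 10 × 0.9633 = 9.63 mg/L.

9.63 mg/L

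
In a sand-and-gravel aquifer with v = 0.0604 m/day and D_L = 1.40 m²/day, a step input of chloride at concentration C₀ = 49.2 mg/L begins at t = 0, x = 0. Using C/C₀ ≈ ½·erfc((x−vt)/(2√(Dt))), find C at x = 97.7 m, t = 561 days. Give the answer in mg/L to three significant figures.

2.64 mg/L

For a continuous step input, C/C₀ ≈ ½·erfc((x−vt)/(2√(Dt))).
vt = 0.0604 × 561 = 33.8844 m and 2√(Dt) = 2√(1.40 × 561) = 56.05 m.
Argument (x−vt)/(2√(Dt)) = (97.7 − 33.8844)/56.05 = 1.139; ½·erfc(1.139) = 0.05361.
C = 49.2 × 0.05361 = 2.64 mg/L.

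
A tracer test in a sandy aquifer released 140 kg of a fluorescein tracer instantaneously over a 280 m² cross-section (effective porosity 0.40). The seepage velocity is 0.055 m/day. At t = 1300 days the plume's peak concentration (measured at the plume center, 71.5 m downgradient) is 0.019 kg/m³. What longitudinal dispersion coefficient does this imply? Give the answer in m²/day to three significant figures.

0.265 m²/day

At the plume center C_max = M/(n_e·A·√(4πDt)), so D = M²/(4πt·(n_e·A·C_max)²).
n_e·A·C_max = 0.40 × 280 × 0.019 = 2.128 kg/m.
D = 140²/(4π × 1300 × 2.128²) = 0.265 m²/day.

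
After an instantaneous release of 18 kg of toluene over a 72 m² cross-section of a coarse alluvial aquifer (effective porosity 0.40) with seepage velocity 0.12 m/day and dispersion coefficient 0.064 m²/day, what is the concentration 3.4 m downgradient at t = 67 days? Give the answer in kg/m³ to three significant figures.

For an instantaneous plane source, C(x,t) = M/(n_e·A·√(4πDt)) · exp(−(x−vt)²/(4Dt)), with n_e·A the pore (flow) area.
Plume center vt = 0.12 × 67 = 8.04 m, so the well at 3.4 m is 4.64 m upgradient of the peak.
√(4πDt) = 7.341 m, giving peak height M/(n_e·A·√(4πDt)) = 18/(0.40 × 72 × 7.341) = 0.08514 kg/m³.
(x−vt)²/(4Dt) = (-4.64)²/(4 × 0.064 × 67) = 1.255; exp(−1.255) = 0.2851.
C = 0.08514 × 0.2851 = 0.0243 kg/m³.

0.0243 kg/m³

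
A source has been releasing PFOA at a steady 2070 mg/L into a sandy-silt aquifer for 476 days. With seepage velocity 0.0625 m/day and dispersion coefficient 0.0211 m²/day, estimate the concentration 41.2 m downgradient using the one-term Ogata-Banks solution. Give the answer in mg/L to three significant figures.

For a continuous step input, C/C₀ ≈ ½·erfc((x−vt)/(2√(Dt))).
vt = 0.0625 × 476 = 29.75 m and 2√(Dt) = 2√(0.0211 × 476) = 6.338 m.
Argument (x−vt)/(2√(Dt)) = (41.2 − 29.75)/6.338 = 1.807; ½·erfc(1.807) = 0.005302.
C = 2070 × 0.005302 = 11.0 mg/L.

11.0 mg/L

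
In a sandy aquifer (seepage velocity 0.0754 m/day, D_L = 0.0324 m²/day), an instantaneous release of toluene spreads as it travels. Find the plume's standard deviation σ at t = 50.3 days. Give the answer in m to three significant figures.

1.81 m

Dispersive spreading gives a Gaussian with σ² = 2Dt; advection only shifts the center.
σ = √(2 × 0.0324 × 50.3) = 1.81 m.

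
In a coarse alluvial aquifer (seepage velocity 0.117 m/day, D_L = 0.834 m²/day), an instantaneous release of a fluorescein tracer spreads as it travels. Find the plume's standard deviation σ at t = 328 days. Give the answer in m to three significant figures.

Dispersive spreading gives a Gaussian with σ² = 2Dt; advection only shifts the center.
σ = √(2 × 0.834 × 328) = 23.4 m.

23.4 m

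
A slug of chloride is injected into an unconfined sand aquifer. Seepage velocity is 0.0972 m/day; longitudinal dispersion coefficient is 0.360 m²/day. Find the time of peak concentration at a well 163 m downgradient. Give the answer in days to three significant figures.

For the 1D instantaneous-source solution, setting ∂C/∂t = 0 at fixed x gives v²t² + 2Dt − x² = 0, so t = (√(D² + v²x²) − D)/v².
√(D² + v²x²) = √(0.360² + 0.0972² × 163²) = 15.85; v² = 0.00944784.
t = (15.85 − 0.360)/0.00944784 = 1640 days (vs. the pure-advection estimate x/v = 1680 d).

1640 days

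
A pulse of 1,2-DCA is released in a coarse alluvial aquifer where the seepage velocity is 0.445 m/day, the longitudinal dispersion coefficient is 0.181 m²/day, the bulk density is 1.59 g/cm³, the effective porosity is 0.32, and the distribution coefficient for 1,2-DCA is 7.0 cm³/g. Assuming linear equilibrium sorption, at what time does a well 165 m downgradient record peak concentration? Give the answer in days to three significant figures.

Retardation factor R = 1 + ρ_b·K_d/n = 1 + 1.59 × 7.0/0.32 = 35.78.
Sorption retards both mechanisms: v_R = v/R = 0.01244 m/day, D_R = D/R = 0.005059 m²/day.
Peak time from v_R²t² + 2D_R t − x² = 0: t = (√(D_R² + v_R²x²) − D_R)/v_R².
√(D_R² + v_R²x²) = √(0.005059² + 0.01244² × 165²) = 2.053; v_R² = 0.0001548.
t = (2.053 − 0.005059)/0.0001548 = 13200 days.

13200 days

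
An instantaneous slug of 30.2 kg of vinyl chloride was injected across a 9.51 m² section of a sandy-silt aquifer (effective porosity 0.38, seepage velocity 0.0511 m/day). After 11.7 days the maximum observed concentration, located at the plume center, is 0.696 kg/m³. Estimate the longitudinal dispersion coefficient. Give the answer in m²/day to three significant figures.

0.981 m²/day

At the plume center C_max = M/(n_e·A·√(4πDt)), so D = M²/(4πt·(n_e·A·C_max)²).
n_e·A·C_max = 0.38 × 9.51 × 0.696 = 2.515 kg/m.
D = 30.2²/(4π × 11.7 × 2.515²) = 0.981 m²/day.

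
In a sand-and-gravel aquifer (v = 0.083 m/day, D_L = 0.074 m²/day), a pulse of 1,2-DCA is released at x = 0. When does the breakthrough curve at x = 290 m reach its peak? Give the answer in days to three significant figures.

3480 days

For the 1D instantaneous-source solution, setting ∂C/∂t = 0 at fixed x gives v²t² + 2Dt − x² = 0, so t = (√(D² + v²x²) − D)/v².
√(D² + v²x²) = √(0.074² + 0.083² × 290²) = 24.07; v² = 0.006889.
t = (24.07 − 0.074)/0.006889 = 3480 days (vs. the pure-advection estimate x/v = 3490 d).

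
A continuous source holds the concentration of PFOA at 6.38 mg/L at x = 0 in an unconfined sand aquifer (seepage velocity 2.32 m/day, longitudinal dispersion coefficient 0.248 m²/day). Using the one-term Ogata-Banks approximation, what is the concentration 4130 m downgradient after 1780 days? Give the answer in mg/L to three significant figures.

For a continuous step input, C/C₀ ≈ ½·erfc((x−vt)/(2√(Dt))).
vt = 2.32 × 1780 = 4129.6 m and 2√(Dt) = 2√(0.248 × 1780) = 42.02 m.
Argument (x−vt)/(2√(Dt)) = (4130 − 4129.6)/42.02 = 0.009519; ½·erfc(0.009519) = 0.4946.
C = 6.38 × 0.4946 = 3.16 mg/L.

3.16 mg/L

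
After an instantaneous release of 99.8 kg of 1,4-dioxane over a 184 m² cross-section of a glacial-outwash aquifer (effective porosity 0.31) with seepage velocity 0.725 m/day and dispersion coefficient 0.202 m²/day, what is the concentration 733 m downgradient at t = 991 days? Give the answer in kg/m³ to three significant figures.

0.0268 kg/m³

For an instantaneous plane source, C(x,t) = M/(n_e·A·√(4πDt)) · exp(−(x−vt)²/(4Dt)), with n_e·A the pore (flow) area.
Plume center vt = 0.725 × 991 = 718.475 m, so the well at 733 m is 14.525 m downgradient of the peak.
√(4πDt) = 50.16 m, giving peak height M/(n_e·A·√(4πDt)) = 99.8/(0.31 × 184 × 50.16) = 0.03488 kg/m³.
(x−vt)²/(4Dt) = (14.525)²/(4 × 0.202 × 991) = 0.2635; exp(−0.2635) = 0.7684.
C = 0.03488 × 0.7684 = 0.0268 kg/m³.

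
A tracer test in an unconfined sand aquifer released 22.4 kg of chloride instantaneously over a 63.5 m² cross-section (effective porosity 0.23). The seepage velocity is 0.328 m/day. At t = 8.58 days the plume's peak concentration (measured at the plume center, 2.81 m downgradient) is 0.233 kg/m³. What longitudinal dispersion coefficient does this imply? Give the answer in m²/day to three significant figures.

0.402 m²/day

At the plume center C_max = M/(n_e·A·√(4πDt)), so D = M²/(4πt·(n_e·A·C_max)²).
n_e·A·C_max = 0.23 × 63.5 × 0.233 = 3.403 kg/m.
D = 22.4²/(4π × 8.58 × 3.403²) = 0.402 m²/day.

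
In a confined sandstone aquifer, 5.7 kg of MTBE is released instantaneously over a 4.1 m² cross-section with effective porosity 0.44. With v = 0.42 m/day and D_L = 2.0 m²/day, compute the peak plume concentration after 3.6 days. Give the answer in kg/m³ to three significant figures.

0.332 kg/m³

The peak of an instantaneous 1D plume sits at x = vt; there the Gaussian factor is 1 and C_max = M/(n_e·A·√(4πDt)), where n_e·A is the pore area the mass is dissolved in.
√(4πDt) = √(4π × 2.0 × 3.6) = 9.512 m, so C_max = 5.7/(0.44 × 4.1 × 9.512) = 0.332 kg/m³.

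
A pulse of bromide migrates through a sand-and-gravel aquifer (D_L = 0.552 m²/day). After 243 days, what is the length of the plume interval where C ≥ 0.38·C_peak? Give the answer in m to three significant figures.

The plume is Gaussian with σ = √(2Dt) = √(2 × 0.552 × 243) = 16.38 m.
C/C_peak = exp(−Δx²/(2σ²)) = 0.38 ⇒ Δx = σ·√(−2 ln 0.38) = 16.38 × 1.391 = 22.78 m.
Width = 2Δx = 45.6 m.

45.6 m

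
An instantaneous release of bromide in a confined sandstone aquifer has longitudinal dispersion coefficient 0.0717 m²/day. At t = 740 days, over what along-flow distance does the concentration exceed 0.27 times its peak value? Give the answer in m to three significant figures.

33.3 m

The plume is Gaussian with σ = √(2Dt) = √(2 × 0.0717 × 740) = 10.30 m.
C/C_peak = exp(−Δx²/(2σ²)) = 0.27 ⇒ Δx = σ·√(−2 ln 0.27) = 10.30 × 1.618 = 16.67 m.
Width = 2Δx = 33.3 m.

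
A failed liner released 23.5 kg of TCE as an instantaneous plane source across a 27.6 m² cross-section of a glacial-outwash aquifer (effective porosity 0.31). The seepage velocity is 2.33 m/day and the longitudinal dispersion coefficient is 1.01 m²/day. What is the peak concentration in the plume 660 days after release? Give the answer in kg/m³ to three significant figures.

The peak of an instantaneous 1D plume sits at x = vt; there the Gaussian factor is 1 and C_max = M/(n_e·A·√(4πDt)), where n_e·A is the pore area the mass is dissolved in.
√(4πDt) = √(4π × 1.01 × 660) = 91.52 m, so C_max = 23.5/(0.31 × 27.6 × 91.52) = 0.0300 kg/m³.

0.0300 kg/m³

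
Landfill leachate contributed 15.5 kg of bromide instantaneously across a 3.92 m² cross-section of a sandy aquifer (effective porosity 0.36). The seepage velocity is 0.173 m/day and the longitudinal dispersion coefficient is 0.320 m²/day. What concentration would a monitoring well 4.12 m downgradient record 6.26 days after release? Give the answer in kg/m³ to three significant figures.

0.692 kg/m³

For an instantaneous plane source, C(x,t) = M/(n_e·A·√(4πDt)) · exp(−(x−vt)²/(4Dt)), with n_e·A the pore (flow) area.
Plume center vt = 0.173 × 6.26 = 1.08298 m, so the well at 4.12 m is 3.03702 m downgradient of the peak.
√(4πDt) = 5.017 m, giving peak height M/(n_e·A·√(4πDt)) = 15.5/(0.36 × 3.92 × 5.017) = 2.189 kg/m³.
(x−vt)²/(4Dt) = (3.03702)²/(4 × 0.320 × 6.26) = 1.151; exp(−1.151) = 0.3163.
C = 2.189 × 0.3163 = 0.692 kg/m³.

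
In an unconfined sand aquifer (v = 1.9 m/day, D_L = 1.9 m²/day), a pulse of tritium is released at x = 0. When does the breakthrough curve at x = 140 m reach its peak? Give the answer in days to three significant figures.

For the 1D instantaneous-source solution, setting ∂C/∂t = 0 at fixed x gives v²t² + 2Dt − x² = 0, so t = (√(D² + v²x²) − D)/v².
√(D² + v²x²) = √(1.9² + 1.9² × 140²) = 266.0; v² = 3.61.
t = (266.0 − 1.9)/3.61 = 73.2 days (vs. the pure-advection estimate x/v = 73.7 d).

73.2 days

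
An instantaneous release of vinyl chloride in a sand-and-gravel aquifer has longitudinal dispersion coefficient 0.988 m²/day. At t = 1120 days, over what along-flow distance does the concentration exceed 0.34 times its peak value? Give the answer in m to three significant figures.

138 m

The plume is Gaussian with σ = √(2Dt) = √(2 × 0.988 × 1120) = 47.04 m.
C/C_peak = exp(−Δx²/(2σ²)) = 0.34 ⇒ Δx = σ·√(−2 ln 0.34) = 47.04 × 1.469 = 69.10 m.
Width = 2Δx = 138 m.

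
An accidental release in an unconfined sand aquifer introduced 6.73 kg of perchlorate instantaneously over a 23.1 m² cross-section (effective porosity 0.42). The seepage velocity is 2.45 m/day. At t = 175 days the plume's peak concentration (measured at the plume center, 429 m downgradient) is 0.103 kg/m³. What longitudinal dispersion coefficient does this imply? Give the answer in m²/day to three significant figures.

At the plume center C_max = M/(n_e·A·√(4πDt)), so D = M²/(4πt·(n_e·A·C_max)²).
n_e·A·C_max = 0.42 × 23.1 × 0.103 = 0.9993 kg/m.
D = 6.73²/(4π × 175 × 0.9993²) = 0.0206 m²/day.

0.0206 m²/day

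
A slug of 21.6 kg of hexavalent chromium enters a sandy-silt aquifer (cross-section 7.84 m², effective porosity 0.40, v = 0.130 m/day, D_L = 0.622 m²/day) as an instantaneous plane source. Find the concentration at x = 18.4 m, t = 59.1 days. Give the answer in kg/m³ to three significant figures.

For an instantaneous plane source, C(x,t) = M/(n_e·A·√(4πDt)) · exp(−(x−vt)²/(4Dt)), with n_e·A the pore (flow) area.
Plume center vt = 0.130 × 59.1 = 7.683 m, so the well at 18.4 m is 10.717 m downgradient of the peak.
√(4πDt) = 21.49 m, giving peak height M/(n_e·A·√(4πDt)) = 21.6/(0.40 × 7.84 × 21.49) = 0.3205 kg/m³.
(x−vt)²/(4Dt) = (10.717)²/(4 × 0.622 × 59.1) = 0.7811; exp(−0.7811) = 0.4579.
C = 0.3205 × 0.4579 = 0.147 kg/m³.

0.147 kg/m³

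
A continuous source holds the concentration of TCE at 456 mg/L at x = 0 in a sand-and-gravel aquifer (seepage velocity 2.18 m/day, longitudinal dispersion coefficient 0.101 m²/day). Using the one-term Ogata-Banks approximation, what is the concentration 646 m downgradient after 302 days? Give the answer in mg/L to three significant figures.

For a continuous step input, C/C₀ ≈ ½·erfc((x−vt)/(2√(Dt))).
vt = 2.18 × 302 = 658.36 m and 2√(Dt) = 2√(0.101 × 302) = 11.05 m.
Argument (x−vt)/(2√(Dt)) = (646 − 658.36)/11.05 = -1.119; ½·erfc(-1.119) = 0.9432.
C = 456 × 0.9432 = 430 mg/L.

430 mg/L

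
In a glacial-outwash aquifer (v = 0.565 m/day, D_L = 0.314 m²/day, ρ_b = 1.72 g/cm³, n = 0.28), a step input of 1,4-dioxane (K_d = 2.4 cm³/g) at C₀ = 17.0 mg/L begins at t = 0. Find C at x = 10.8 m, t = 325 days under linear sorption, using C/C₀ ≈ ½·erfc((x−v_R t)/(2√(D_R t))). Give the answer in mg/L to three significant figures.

Retardation factor R = 1 + ρ_b·K_d/n = 1 + 1.72 × 2.4/0.28 = 15.74.
Sorption retards both mechanisms: v_R = v/R = 0.03590 m/day, D_R = D/R = 0.01995 m²/day.
v_R·t = 0.03590 × 325 = 11.6675 m; 2√(D_R t) = 5.093 m; argument = (10.8 − 11.6675)/5.093 = -0.1703.
C = C₀ × ½·erfc(-0.1703) = 17.0 × 0.5952 = 10.1 mg/L.

10.1 mg/L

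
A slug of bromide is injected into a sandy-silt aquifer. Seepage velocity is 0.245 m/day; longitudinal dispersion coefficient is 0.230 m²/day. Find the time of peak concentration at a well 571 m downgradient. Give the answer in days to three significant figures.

For the 1D instantaneous-source solution, setting ∂C/∂t = 0 at fixed x gives v²t² + 2Dt − x² = 0, so t = (√(D² + v²x²) − D)/v².
√(D² + v²x²) = √(0.230² + 0.245² × 571²) = 139.9; v² = 0.060025.
t = (139.9 − 0.230)/0.060025 = 2330 days (vs. the pure-advection estimate x/v = 2330 d).

2330 days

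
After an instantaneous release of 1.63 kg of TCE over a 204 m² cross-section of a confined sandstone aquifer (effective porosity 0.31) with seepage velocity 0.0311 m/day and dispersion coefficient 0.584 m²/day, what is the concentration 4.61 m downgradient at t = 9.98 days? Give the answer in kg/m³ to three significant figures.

0.00136 kg/m³

For an instantaneous plane source, C(x,t) = M/(n_e·A·√(4πDt)) · exp(−(x−vt)²/(4Dt)), with n_e·A the pore (flow) area.
Plume center vt = 0.0311 × 9.98 = 0.310378 m, so the well at 4.61 m is 4.299622 m downgradient of the peak.
√(4πDt) = 8.558 m, giving peak height M/(n_e·A·√(4πDt)) = 1.63/(0.31 × 204 × 8.558) = 0.003012 kg/m³.
(x−vt)²/(4Dt) = (4.299622)²/(4 × 0.584 × 9.98) = 0.7930; exp(−0.7930) = 0.4525.
C = 0.003012 × 0.4525 = 0.00136 kg/m³.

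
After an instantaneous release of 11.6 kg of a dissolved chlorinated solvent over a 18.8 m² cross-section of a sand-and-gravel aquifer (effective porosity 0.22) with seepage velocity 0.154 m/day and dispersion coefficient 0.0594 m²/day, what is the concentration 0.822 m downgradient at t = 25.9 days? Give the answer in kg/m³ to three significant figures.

For an instantaneous plane source, C(x,t) = M/(n_e·A·√(4πDt)) · exp(−(x−vt)²/(4Dt)), with n_e·A the pore (flow) area.
Plume center vt = 0.154 × 25.9 = 3.9886 m, so the well at 0.822 m is 3.1666 m upgradient of the peak.
√(4πDt) = 4.397 m, giving peak height M/(n_e·A·√(4πDt)) = 11.6/(0.22 × 18.8 × 4.397) = 0.6379 kg/m³.
(x−vt)²/(4Dt) = (-3.1666)²/(4 × 0.0594 × 25.9) = 1.629; exp(−1.629) = 0.1961.
C = 0.6379 × 0.1961 = 0.125 kg/m³.

0.125 kg/m³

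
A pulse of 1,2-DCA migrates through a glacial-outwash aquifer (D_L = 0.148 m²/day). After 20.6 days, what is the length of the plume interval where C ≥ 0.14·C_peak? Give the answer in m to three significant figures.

The plume is Gaussian with σ = √(2Dt) = √(2 × 0.148 × 20.6) = 2.469 m.
C/C_peak = exp(−Δx²/(2σ²)) = 0.14 ⇒ Δx = σ·√(−2 ln 0.14) = 2.469 × 1.983 = 4.896 m.
Width = 2Δx = 9.79 m.

9.79 m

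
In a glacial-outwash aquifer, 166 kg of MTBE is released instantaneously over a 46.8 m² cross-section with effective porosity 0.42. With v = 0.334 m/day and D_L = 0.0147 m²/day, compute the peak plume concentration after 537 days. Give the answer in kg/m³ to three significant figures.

0.848 kg/m³

The peak of an instantaneous 1D plume sits at x = vt; there the Gaussian factor is 1 and C_max = M/(n_e·A·√(4πDt)), where n_e·A is the pore area the mass is dissolved in.
√(4πDt) = √(4π × 0.0147 × 537) = 9.960 m, so C_max = 166/(0.42 × 46.8 × 9.960) = 0.848 kg/m³.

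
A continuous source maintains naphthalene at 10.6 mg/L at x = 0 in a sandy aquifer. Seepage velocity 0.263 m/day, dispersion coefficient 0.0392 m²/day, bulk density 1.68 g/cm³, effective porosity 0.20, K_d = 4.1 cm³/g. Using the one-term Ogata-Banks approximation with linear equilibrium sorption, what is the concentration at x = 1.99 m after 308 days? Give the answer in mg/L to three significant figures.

6.78 mg/L

Retardation factor R = 1 + ρ_b·K_d/n = 1 + 1.68 × 4.1/0.20 = 35.44.
Sorption retards both mechanisms: v_R = v/R = 0.007421 m/day, D_R = D/R = 0.001106 m²/day.
v_R·t = 0.007421 × 308 = 2.285668 m; 2√(D_R t) = 1.167 m; argument = (1.99 − 2.285668)/1.167 = -0.2534.
C = C₀ × ½·erfc(-0.2534) = 10.6 × 0.6400 = 6.78 mg/L.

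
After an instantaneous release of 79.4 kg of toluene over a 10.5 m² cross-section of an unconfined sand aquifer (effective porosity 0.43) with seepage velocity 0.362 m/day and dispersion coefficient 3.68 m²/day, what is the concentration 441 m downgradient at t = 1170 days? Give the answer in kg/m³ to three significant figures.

0.0743 kg/m³

For an instantaneous plane source, C(x,t) = M/(n_e·A·√(4πDt)) · exp(−(x−vt)²/(4Dt)), with n_e·A the pore (flow) area.
Plume center vt = 0.362 × 1170 = 423.54 m, so the well at 441 m is 17.46 m downgradient of the peak.
√(4πDt) = 232.6 m, giving peak height M/(n_e·A·√(4πDt)) = 79.4/(0.43 × 10.5 × 232.6) = 0.07561 kg/m³.
(x−vt)²/(4Dt) = (17.46)²/(4 × 3.68 × 1170) = 0.01770; exp(−0.01770) = 0.9825.
C = 0.07561 × 0.9825 = 0.0743 kg/m³.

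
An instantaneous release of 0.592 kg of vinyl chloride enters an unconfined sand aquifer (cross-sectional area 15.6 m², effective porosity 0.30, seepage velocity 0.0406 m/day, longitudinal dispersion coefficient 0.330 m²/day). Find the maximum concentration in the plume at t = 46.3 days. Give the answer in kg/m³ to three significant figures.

The peak of an instantaneous 1D plume sits at x = vt; there the Gaussian factor is 1 and C_max = M/(n_e·A·√(4πDt)), where n_e·A is the pore area the mass is dissolved in.
√(4πDt) = √(4π × 0.330 × 46.3) = 13.86 m, so C_max = 0.592/(0.30 × 15.6 × 13.86) = 0.00913 kg/m³.

0.00913 kg/m³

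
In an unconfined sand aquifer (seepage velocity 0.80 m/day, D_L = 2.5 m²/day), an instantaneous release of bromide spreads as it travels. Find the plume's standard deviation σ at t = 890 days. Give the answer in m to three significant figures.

66.7 m

Dispersive spreading gives a Gaussian with σ² = 2Dt; advection only shifts the center.
σ = √(2 × 2.5 × 890) = 66.7 m.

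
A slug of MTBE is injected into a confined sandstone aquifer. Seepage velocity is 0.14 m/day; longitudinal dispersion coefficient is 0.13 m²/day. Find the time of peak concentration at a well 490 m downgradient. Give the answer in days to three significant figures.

For the 1D instantaneous-source solution, setting ∂C/∂t = 0 at fixed x gives v²t² + 2Dt − x² = 0, so t = (√(D² + v²x²) − D)/v².
√(D² + v²x²) = √(0.13² + 0.14² × 490²) = 68.60; v² = 0.0196.
t = (68.60 − 0.13)/0.0196 = 3490 days (vs. the pure-advection estimate x/v = 3500 d).

3490 days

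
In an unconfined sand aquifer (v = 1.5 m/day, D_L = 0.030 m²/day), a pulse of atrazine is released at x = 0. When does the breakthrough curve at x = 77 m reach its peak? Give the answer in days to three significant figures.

51.3 days

For the 1D instantaneous-source solution, setting ∂C/∂t = 0 at fixed x gives v²t² + 2Dt − x² = 0, so t = (√(D² + v²x²) − D)/v².
√(D² + v²x²) = √(0.030² + 1.5² × 77²) = 115.5; v² = 2.25.
t = (115.5 − 0.030)/2.25 = 51.3 days (vs. the pure-advection estimate x/v = 51.3 d).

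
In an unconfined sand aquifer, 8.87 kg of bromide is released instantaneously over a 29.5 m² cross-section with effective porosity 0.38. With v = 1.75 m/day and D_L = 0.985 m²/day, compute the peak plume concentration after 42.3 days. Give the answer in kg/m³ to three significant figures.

0.0346 kg/m³

The peak of an instantaneous 1D plume sits at x = vt; there the Gaussian factor is 1 and C_max = M/(n_e·A·√(4πDt)), where n_e·A is the pore area the mass is dissolved in.
√(4πDt) = √(4π × 0.985 × 42.3) = 22.88 m, so C_max = 8.87/(0.38 × 29.5 × 22.88) = 0.0346 kg/m³.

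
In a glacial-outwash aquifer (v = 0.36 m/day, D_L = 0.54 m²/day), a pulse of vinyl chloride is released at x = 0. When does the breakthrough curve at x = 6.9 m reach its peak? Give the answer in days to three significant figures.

For the 1D instantaneous-source solution, setting ∂C/∂t = 0 at fixed x gives v²t² + 2Dt − x² = 0, so t = (√(D² + v²x²) − D)/v².
√(D² + v²x²) = √(0.54² + 0.36² × 6.9²) = 2.542; v² = 0.1296.
t = (2.542 − 0.54)/0.1296 = 15.4 days (vs. the pure-advection estimate x/v = 19.2 d).

15.4 days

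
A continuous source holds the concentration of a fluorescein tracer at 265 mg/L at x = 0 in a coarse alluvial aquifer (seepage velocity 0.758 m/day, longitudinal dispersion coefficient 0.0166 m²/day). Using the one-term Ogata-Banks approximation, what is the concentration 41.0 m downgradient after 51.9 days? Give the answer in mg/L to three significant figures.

27.3 mg/L

For a continuous step input, C/C₀ ≈ ½·erfc((x−vt)/(2√(Dt))).
vt = 0.758 × 51.9 = 39.3402 m and 2√(Dt) = 2√(0.0166 × 51.9) = 1.856 m.
Argument (x−vt)/(2√(Dt)) = (41.0 − 39.3402)/1.856 = 0.8943; ½·erfc(0.8943) = 0.1030.
C = 265 × 0.1030 = 27.3 mg/L.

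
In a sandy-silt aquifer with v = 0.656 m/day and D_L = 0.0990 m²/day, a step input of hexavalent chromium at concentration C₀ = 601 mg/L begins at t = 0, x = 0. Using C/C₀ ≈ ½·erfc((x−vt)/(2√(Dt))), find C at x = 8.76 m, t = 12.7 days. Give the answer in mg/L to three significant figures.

For a continuous step input, C/C₀ ≈ ½·erfc((x−vt)/(2√(Dt))).
vt = 0.656 × 12.7 = 8.3312 m and 2√(Dt) = 2√(0.0990 × 12.7) = 2.243 m.
Argument (x−vt)/(2√(Dt)) = (8.76 − 8.3312)/2.243 = 0.1912; ½·erfc(0.1912) = 0.3934.
C = 601 × 0.3934 = 236 mg/L.

236 mg/L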